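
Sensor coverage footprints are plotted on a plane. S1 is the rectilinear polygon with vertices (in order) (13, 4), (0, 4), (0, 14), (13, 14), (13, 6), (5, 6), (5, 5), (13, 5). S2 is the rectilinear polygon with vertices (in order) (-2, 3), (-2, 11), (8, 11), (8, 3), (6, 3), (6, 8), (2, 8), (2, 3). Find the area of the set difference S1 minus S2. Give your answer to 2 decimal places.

|S1| = 122, |S1∩S2| = 38.
|S1 ∖ S2| = |S1| − |S1∩S2| = 122 − 38 = 84.00.

84.00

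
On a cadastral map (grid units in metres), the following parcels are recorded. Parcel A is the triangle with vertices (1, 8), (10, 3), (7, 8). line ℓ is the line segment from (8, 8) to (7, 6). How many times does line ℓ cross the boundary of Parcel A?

The segment meets the boundary at (7.545,7.091).

1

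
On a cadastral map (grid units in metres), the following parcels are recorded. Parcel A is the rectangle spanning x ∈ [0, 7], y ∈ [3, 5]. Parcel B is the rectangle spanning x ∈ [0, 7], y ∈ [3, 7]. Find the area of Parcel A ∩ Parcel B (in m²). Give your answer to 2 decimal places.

14.00

|Parcel A∩Parcel B|: x∈[0,7], y∈[3,5] → 7·2 = 14.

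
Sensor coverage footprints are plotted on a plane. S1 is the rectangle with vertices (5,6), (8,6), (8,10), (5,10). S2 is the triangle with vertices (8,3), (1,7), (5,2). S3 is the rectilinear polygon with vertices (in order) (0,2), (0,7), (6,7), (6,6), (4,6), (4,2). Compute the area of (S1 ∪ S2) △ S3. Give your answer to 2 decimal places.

35.39

|S1 ∪ S2| = 21.5.
|(S1 ∪ S2) ∩ S3| = 4.0536.
|(S1 ∪ S2) △ S3| = 21.5 + 22 − 8.1071 = 35.39.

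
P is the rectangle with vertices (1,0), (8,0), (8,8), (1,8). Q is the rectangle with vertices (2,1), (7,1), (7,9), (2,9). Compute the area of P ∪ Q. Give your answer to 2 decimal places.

61.00

By inclusion–exclusion:
Individual areas: |P| = 56, |Q| = 40.
|P∩Q|: x∈[2,7], y∈[1,8] → 5·7 = 35.
|P ∪ Q| = 96 − 35 = 61.00.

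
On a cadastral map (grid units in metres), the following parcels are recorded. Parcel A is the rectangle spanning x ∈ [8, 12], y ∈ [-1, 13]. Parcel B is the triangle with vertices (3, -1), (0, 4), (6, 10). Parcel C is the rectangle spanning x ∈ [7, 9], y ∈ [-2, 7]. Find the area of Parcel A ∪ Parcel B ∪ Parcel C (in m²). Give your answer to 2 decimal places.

By inclusion–exclusion:
Individual areas: |Parcel A| = 56, |Parcel B| = 24, |Parcel C| = 18.
|Parcel A∩Parcel B| = 0.
|Parcel A∩Parcel C|: x∈[8,9], y∈[-1,7] → 1·8 = 8.
|Parcel B∩Parcel C| = 0.
|Parcel A∩Parcel B∩Parcel C| = 0.
|Parcel A ∪ Parcel B ∪ Parcel C| = 98 − 8 + 0 = 90.00.

90.00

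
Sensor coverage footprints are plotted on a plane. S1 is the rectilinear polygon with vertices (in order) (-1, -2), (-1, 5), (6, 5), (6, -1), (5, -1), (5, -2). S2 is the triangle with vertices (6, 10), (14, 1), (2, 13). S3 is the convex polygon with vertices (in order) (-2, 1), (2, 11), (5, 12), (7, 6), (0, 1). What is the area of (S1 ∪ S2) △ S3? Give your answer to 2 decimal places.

71.64

|S1 ∪ S2| = 54.
|(S1 ∪ S2) ∩ S3| = 16.1816.
|(S1 ∪ S2) △ S3| = 54 + 50 − 32.3632 = 71.64.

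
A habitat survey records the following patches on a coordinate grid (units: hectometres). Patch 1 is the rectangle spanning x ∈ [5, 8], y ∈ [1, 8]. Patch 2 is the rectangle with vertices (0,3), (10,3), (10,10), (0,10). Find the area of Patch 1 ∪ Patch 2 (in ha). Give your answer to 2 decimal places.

By inclusion–exclusion:
Individual areas: |Patch 1| = 21, |Patch 2| = 70.
|Patch 1∩Patch 2|: x∈[5,8], y∈[3,8] → 3·5 = 15.
|Patch 1 ∪ Patch 2| = 91 − 15 = 76.00.

76.00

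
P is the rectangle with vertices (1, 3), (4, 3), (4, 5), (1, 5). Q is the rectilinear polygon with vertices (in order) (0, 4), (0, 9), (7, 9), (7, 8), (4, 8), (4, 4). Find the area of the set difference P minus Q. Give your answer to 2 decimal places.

3.00

|P| = 6, |P∩Q| = 3.
|P ∖ Q| = |P| − |P∩Q| = 6 − 3 = 3.00.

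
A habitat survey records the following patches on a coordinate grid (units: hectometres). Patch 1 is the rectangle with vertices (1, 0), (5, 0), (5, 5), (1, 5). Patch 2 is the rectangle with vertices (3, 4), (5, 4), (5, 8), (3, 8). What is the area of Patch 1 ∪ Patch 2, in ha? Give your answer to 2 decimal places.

26.00

By inclusion–exclusion:
Individual areas: |Patch 1| = 20, |Patch 2| = 8.
|Patch 1∩Patch 2|: x∈[3,5], y∈[4,5] → 2·1 = 2.
|Patch 1 ∪ Patch 2| = 28 − 2 = 26.00.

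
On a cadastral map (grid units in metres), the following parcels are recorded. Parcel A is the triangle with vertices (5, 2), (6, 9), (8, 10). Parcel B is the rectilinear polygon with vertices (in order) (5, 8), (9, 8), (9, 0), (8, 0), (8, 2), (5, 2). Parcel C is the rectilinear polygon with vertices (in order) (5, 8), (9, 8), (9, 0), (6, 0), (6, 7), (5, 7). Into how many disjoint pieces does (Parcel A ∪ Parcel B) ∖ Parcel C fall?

(Parcel A ∪ Parcel B) ∖ Parcel C splits into 2 disjoint pieces (area 2.3214, area 5).

2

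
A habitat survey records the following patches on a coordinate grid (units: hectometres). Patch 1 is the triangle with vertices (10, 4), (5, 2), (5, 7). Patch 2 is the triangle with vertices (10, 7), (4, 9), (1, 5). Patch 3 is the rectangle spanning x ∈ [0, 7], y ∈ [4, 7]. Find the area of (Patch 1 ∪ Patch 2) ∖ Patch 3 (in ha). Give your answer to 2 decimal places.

16.20

|Patch 1 ∪ Patch 2| = 26.7492.
|(Patch 1 ∪ Patch 2) ∩ Patch 3| = 10.5492.
|(Patch 1 ∪ Patch 2) ∖ Patch 3| = 26.7492 − 10.5492 = 16.20.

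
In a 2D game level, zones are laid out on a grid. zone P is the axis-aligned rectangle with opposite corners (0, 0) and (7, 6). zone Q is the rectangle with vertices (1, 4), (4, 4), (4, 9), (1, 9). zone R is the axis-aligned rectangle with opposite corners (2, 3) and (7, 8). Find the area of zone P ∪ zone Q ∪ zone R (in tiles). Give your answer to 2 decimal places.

57.00

By inclusion–exclusion:
Individual areas: |zone P| = 42, |zone Q| = 15, |zone R| = 25.
|zone P∩zone Q|: x∈[1,4], y∈[4,6] → 3·2 = 6.
|zone P∩zone R|: x∈[2,7], y∈[3,6] → 5·3 = 15.
|zone Q∩zone R|: x∈[2,4], y∈[4,8] → 2·4 = 8.
|zone P∩zone Q∩zone R| = 4.
|zone P ∪ zone Q ∪ zone R| = 82 − 29 + 4 = 57.00.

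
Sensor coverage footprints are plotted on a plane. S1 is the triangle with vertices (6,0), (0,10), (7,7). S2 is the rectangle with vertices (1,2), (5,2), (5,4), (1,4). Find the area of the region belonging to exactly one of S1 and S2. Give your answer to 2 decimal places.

30.80

|S1| = 26, |S2| = 8, |S1∩S2| = 1.6.
|S1 △ S2| = |S1| + |S2| − 2·|S1∩S2| = 26 + 8 − 3.2 = 30.80.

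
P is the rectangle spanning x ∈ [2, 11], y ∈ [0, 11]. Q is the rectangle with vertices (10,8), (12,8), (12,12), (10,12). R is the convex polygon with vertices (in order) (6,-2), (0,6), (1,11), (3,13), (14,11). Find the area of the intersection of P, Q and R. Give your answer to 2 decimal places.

The intersection is the polygon with vertices (11,8), (10,8), (10,11), (11,11).
By the shoelace formula its area is 3.00.

3.00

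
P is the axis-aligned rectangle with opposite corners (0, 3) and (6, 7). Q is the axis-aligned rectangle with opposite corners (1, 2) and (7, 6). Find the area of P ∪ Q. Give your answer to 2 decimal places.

By inclusion–exclusion:
Individual areas: |P| = 24, |Q| = 24.
|P∩Q|: x∈[1,6], y∈[3,6] → 5·3 = 15.
|P ∪ Q| = 48 − 15 = 33.00.

33.00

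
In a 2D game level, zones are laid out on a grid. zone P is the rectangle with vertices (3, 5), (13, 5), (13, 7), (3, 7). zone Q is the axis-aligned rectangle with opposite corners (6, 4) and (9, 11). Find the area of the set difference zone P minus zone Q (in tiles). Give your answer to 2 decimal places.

14.00

|zone P∩zone Q|: x∈[6,9], y∈[5,7] → 3·2 = 6.
|zone P| = 20.
|zone P ∖ zone Q| = |zone P| − |zone P∩zone Q| = 20 − 6 = 14.00.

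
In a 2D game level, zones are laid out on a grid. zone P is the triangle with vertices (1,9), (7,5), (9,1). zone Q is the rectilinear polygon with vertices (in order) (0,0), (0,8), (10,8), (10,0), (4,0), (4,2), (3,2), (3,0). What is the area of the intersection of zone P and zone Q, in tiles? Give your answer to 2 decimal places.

The intersection is the polygon with vertices (7,5), (9,1), (2,8), (2.5,8).
By the shoelace formula its area is 7.75.

7.75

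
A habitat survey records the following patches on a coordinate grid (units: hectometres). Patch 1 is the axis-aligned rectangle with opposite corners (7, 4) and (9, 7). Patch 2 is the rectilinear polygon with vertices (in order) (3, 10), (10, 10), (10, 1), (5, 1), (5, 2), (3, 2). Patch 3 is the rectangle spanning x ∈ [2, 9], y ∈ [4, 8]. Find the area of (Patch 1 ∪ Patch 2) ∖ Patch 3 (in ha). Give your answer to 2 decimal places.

|Patch 1 ∪ Patch 2| = 61.
|(Patch 1 ∪ Patch 2) ∩ Patch 3| = 24.
|(Patch 1 ∪ Patch 2) ∖ Patch 3| = 61 − 24 = 37.00.

37.00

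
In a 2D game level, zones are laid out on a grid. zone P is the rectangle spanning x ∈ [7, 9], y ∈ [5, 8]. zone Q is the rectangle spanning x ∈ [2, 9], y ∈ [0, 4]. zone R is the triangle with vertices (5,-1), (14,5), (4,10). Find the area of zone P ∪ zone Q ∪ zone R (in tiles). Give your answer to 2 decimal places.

65.74

By inclusion–exclusion:
Individual areas: |zone P| = 6, |zone Q| = 28, |zone R| = 52.5.
|zone P∩zone Q| = 0 (no overlap).
|zone P∩zone R| = 5.75.
|zone Q∩zone R| = 15.0076.
|zone P∩zone Q∩zone R| = 0.
|zone P ∪ zone Q ∪ zone R| = 86.5 − 20.7576 + 0 = 65.74.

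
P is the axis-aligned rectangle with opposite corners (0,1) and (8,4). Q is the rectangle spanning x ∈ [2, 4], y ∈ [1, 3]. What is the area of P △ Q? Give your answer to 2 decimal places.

20.00

|P∩Q|: x∈[2,4], y∈[1,3] → 2·2 = 4.
|P △ Q| = |P| + |Q| − 2·|P∩Q| = 24 + 4 − 8 = 20.00.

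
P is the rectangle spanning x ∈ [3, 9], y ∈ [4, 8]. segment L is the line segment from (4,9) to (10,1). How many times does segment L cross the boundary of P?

2

The segment meets the boundary at (7.75,4), (4.75,8).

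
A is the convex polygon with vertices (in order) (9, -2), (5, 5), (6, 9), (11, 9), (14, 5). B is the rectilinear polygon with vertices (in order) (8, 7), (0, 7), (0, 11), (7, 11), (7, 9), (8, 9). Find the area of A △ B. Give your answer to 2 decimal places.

|A| = 59.5, |B| = 30, |A∩B| = 4.5.
|A △ B| = |A| + |B| − 2·|A∩B| = 59.5 + 30 − 9 = 80.50.

80.50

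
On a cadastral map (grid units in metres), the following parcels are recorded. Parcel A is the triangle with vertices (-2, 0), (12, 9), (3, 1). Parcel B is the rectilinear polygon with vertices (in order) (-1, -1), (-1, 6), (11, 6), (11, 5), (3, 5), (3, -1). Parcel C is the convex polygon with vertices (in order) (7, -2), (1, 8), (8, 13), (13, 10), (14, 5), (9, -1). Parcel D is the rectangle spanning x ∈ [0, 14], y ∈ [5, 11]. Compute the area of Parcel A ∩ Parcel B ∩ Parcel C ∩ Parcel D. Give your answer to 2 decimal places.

1.51

The intersection is the polygon with vertices (7.5,5), (5.778,5), (7.333,6), (8.625,6).
By the shoelace formula its area is 1.51.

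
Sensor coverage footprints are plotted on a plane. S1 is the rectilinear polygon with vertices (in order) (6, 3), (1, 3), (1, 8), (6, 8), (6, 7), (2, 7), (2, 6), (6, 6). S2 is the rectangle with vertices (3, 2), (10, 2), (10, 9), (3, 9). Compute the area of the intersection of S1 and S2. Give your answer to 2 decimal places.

12.00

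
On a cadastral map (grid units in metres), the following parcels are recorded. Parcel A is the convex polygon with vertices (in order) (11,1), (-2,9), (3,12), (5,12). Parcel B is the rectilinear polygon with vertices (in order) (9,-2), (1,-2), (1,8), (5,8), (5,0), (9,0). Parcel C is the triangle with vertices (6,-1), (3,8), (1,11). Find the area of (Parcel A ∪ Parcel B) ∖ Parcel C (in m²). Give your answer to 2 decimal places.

85.95

|Parcel A ∪ Parcel B| = 90.1923.
|(Parcel A ∪ Parcel B) ∩ Parcel C| = 4.2388.
|(Parcel A ∪ Parcel B) ∖ Parcel C| = 90.1923 − 4.2388 = 85.95.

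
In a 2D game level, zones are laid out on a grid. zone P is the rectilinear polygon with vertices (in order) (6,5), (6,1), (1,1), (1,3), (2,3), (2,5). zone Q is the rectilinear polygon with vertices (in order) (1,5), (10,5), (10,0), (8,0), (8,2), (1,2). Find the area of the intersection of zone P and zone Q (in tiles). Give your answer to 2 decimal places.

13.00

The intersection is the polygon with vertices (6,2), (1,2), (1,3), (2,3), (2,5), (6,5).
By the shoelace formula its area is 13.00.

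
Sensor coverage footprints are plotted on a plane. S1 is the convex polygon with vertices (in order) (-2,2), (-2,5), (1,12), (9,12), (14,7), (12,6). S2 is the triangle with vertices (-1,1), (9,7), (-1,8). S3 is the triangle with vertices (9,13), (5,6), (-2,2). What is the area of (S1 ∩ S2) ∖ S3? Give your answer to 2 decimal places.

|S1 ∩ S2| = 32.2788.
|(S1 ∩ S2) ∩ S3| = 9.6518.
|(S1 ∩ S2) ∖ S3| = 32.2788 − 9.6518 = 22.63.

22.63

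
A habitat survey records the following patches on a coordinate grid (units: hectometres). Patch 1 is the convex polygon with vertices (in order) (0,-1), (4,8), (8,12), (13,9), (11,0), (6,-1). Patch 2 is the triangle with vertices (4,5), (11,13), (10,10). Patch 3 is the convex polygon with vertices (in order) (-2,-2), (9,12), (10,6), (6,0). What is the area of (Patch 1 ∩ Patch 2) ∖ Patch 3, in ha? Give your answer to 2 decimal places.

1.00

|Patch 1 ∩ Patch 2| = 5.3397.
|(Patch 1 ∩ Patch 2) ∩ Patch 3| = 4.3407.
|(Patch 1 ∩ Patch 2) ∖ Patch 3| = 5.3397 − 4.3407 = 1.00.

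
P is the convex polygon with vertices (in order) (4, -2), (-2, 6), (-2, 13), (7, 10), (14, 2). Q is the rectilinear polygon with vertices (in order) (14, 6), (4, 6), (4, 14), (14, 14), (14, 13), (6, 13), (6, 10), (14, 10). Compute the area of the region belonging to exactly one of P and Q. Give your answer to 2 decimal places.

|P| = 133.5, |Q| = 56, |P∩Q| = 20.3333.
|P △ Q| = |P| + |Q| − 2·|P∩Q| = 133.5 + 56 − 40.6667 = 148.83.

148.83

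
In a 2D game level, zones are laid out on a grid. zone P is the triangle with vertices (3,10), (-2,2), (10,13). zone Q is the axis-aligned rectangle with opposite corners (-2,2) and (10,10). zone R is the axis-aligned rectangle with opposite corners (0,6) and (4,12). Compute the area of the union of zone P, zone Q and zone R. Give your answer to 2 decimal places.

109.38

By inclusion–exclusion:
Individual areas: |zone P| = 20.5, |zone Q| = 96, |zone R| = 24.
|zone P∩zone Q| = 14.9091.
|zone P∩zone R| = 7.987.
|zone Q∩zone R|: x∈[0,4], y∈[6,10] → 4·4 = 16.
|zone P∩zone Q∩zone R| = 7.7727.
|zone P ∪ zone Q ∪ zone R| = 140.5 − 38.8961 + 7.7727 = 109.38.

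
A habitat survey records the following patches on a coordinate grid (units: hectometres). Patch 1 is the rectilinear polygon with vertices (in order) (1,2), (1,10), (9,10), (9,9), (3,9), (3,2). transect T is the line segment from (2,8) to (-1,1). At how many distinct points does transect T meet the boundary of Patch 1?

1

The segment meets the boundary at (1,5.667).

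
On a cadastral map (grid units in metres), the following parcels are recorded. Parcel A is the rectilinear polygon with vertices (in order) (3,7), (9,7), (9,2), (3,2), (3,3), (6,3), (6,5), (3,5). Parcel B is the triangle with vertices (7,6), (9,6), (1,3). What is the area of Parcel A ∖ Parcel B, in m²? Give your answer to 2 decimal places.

|Parcel A| = 24, |Parcel A∩Parcel B| = 1.6875.
|Parcel A ∖ Parcel B| = |Parcel A| − |Parcel A∩Parcel B| = 24 − 1.6875 = 22.31.

22.31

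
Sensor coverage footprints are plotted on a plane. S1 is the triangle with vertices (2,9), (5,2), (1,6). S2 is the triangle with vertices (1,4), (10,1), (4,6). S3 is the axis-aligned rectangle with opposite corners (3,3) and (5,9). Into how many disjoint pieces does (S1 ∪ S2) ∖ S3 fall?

2

(S1 ∪ S2) ∖ S3 splits into 2 disjoint pieces (area 6.6389, area 6.8).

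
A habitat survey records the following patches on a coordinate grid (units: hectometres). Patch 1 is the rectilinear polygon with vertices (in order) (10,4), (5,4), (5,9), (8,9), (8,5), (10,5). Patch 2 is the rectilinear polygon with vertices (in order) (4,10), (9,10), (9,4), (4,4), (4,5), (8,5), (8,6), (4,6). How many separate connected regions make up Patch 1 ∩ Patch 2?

2

Patch 1 ∩ Patch 2 splits into 2 disjoint pieces (area 4, area 9).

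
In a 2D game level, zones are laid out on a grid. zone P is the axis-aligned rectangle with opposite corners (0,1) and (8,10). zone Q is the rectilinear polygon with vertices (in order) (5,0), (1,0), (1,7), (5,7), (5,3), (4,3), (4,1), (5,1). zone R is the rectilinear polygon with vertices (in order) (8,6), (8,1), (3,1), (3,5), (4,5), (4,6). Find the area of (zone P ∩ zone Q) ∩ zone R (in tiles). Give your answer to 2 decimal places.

7.00

|zone P ∩ zone Q| = 22.
|(zone P ∩ zone Q) ∩ zone R| = 7.00.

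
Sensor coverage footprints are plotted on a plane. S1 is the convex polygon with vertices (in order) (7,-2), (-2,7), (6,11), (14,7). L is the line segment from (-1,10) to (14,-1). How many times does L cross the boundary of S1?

The segment meets the boundary at (10.038,1.906), (1.027,8.514).

2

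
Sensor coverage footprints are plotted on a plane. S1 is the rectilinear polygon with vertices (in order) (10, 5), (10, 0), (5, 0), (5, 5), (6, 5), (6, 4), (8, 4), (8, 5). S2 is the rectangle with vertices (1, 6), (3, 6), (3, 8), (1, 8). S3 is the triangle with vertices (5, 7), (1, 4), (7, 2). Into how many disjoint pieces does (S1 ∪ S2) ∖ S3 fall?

3

(S1 ∪ S2) ∖ S3 splits into 3 disjoint pieces (area 19.4667, area 0.05, area 4).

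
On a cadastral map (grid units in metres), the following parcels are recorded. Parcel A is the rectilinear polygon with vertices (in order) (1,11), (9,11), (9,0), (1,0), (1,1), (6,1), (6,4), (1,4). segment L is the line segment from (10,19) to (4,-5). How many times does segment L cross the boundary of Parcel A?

4

The segment meets the boundary at (5.25,0), (6,3), (5.5,1), (8,11).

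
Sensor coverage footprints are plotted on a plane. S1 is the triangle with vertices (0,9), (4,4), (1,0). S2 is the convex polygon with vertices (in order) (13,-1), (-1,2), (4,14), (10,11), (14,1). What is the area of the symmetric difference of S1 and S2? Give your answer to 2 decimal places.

122.32

|S1| = 15.5, |S2| = 132, |S1∩S2| = 12.5911.
|S1 △ S2| = |S1| + |S2| − 2·|S1∩S2| = 15.5 + 132 − 25.1822 = 122.32.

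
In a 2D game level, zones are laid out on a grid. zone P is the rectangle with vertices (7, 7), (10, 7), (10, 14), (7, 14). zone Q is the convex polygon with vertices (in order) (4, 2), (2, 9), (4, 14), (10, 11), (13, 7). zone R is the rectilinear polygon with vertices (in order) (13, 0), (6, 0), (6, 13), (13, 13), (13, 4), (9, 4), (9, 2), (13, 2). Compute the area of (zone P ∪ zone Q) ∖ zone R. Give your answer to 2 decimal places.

36.89

|zone P ∪ zone Q| = 80.25.
|(zone P ∪ zone Q) ∩ zone R| = 43.3611.
|(zone P ∪ zone Q) ∖ zone R| = 80.25 − 43.3611 = 36.89.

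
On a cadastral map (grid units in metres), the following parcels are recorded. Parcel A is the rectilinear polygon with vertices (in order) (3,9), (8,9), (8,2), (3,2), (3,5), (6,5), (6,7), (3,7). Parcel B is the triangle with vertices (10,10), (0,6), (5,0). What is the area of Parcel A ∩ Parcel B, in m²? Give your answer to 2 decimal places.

20.88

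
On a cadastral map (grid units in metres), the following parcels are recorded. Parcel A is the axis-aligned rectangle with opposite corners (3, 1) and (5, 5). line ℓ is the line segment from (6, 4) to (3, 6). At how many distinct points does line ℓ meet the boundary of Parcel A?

2

The segment meets the boundary at (4.5,5), (5,4.667).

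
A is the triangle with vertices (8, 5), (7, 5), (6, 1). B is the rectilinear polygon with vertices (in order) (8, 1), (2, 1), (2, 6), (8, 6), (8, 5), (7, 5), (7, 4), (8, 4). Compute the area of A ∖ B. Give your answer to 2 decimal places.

0.75

|A| = 2, |A∩B| = 1.25.
|A ∖ B| = |A| − |A∩B| = 2 − 1.25 = 0.75.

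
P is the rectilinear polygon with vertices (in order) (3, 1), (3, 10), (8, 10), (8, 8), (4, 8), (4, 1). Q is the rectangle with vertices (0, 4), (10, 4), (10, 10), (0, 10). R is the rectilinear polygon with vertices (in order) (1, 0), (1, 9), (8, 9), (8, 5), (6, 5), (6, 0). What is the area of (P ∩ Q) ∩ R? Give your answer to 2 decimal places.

The region (P ∩ Q) ∩ R is the polygon with vertices (8,8), (4,8), (4,4), (3,4), (3,9), (8,9).
By the shoelace formula its area is 9.00.

9.00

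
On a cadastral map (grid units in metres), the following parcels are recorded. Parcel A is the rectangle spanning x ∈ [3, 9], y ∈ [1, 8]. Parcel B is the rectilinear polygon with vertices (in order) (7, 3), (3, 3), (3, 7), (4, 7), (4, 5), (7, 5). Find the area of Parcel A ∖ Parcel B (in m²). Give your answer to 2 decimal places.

|Parcel A| = 42, |Parcel A∩Parcel B| = 10.
|Parcel A ∖ Parcel B| = |Parcel A| − |Parcel A∩Parcel B| = 42 − 10 = 32.00.

32.00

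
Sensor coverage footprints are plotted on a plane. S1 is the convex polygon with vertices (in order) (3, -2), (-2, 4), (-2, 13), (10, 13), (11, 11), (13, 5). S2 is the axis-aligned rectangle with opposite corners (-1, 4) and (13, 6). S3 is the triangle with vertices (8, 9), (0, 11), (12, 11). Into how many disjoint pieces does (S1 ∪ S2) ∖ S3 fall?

1

(S1 ∪ S2) ∖ S3 is a single connected region.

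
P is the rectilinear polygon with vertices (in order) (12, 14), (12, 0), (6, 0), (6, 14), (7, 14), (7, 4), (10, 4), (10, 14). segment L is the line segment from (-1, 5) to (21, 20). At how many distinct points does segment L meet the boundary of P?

4

The segment meets the boundary at (12,13.864), (10,12.5), (7,10.455), (6,9.773).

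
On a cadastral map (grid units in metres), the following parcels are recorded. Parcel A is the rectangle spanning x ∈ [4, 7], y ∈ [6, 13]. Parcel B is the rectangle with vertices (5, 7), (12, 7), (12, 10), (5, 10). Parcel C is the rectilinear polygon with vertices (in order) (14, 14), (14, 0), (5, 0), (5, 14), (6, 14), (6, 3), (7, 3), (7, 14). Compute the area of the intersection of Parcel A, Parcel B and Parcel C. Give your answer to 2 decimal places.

3.00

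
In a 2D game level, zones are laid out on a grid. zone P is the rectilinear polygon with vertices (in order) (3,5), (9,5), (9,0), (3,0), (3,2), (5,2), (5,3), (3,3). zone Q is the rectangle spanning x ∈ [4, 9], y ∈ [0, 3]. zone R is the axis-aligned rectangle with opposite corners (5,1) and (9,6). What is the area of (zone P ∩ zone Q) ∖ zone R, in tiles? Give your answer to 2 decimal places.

6.00

|zone P ∩ zone Q| = 14.
|(zone P ∩ zone Q) ∩ zone R| = 8.
|(zone P ∩ zone Q) ∖ zone R| = 14 − 8 = 6.00.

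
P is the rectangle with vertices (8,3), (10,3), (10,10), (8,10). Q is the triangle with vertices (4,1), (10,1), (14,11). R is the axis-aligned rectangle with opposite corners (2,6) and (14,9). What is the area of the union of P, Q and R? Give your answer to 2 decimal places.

By inclusion–exclusion:
Individual areas: |P| = 14, |Q| = 30, |R| = 36.
|P∩Q| = 6.
|P∩R|: x∈[8,10], y∈[6,9] → 2·3 = 6.
|Q∩R| = 6.3.
|P∩Q∩R| = 0.5.
|P ∪ Q ∪ R| = 80 − 18.3 + 0.5 = 62.20.

62.20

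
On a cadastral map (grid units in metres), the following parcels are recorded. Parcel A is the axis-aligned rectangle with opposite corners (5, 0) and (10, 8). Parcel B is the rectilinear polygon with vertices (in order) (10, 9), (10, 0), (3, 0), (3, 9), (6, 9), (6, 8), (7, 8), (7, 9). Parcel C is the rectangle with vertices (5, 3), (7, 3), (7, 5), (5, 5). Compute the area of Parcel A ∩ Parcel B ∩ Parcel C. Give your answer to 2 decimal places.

The intersection is the polygon with vertices (5,5), (7,5), (7,3), (5,3).
By the shoelace formula its area is 4.00.

4.00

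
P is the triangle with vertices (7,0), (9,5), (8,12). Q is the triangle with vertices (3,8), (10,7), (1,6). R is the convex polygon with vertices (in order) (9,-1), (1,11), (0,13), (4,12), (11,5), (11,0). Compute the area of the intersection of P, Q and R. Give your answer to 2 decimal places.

0.53

The intersection is the polygon with vertices (7.561,6.729), (7.612,7.341), (8.688,7.188), (8.734,6.859).
By the shoelace formula its area is 0.53.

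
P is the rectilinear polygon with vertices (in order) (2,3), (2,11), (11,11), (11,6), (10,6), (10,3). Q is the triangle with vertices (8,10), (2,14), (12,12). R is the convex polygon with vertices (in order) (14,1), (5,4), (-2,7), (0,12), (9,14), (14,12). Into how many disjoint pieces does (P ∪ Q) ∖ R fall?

2

(P ∪ Q) ∖ R splits into 2 disjoint pieces (area 1.5044, area 6.4286).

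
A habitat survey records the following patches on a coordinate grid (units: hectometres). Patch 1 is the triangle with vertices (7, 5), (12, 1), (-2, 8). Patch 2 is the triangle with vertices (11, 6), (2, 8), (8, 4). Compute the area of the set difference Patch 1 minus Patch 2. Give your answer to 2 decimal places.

|Patch 1| = 10.5, |Patch 1∩Patch 2| = 0.447.
|Patch 1 ∖ Patch 2| = |Patch 1| − |Patch 1∩Patch 2| = 10.5 − 0.447 = 10.05.

10.05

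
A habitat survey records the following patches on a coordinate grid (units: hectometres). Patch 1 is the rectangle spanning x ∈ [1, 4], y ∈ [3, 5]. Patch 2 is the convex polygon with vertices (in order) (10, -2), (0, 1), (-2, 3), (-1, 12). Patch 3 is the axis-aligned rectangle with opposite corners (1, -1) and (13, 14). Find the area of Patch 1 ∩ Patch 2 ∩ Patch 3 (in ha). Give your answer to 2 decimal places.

6.00

The intersection is the polygon with vertices (1,5), (4,5), (4,3), (1,3).
By the shoelace formula its area is 6.00.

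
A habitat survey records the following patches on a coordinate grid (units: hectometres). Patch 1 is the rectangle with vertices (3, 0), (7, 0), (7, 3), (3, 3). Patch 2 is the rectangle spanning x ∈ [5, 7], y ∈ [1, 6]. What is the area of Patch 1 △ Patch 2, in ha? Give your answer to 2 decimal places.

14.00

|Patch 1∩Patch 2|: x∈[5,7], y∈[1,3] → 2·2 = 4.
|Patch 1 △ Patch 2| = |Patch 1| + |Patch 2| − 2·|Patch 1∩Patch 2| = 12 + 10 − 8 = 14.00.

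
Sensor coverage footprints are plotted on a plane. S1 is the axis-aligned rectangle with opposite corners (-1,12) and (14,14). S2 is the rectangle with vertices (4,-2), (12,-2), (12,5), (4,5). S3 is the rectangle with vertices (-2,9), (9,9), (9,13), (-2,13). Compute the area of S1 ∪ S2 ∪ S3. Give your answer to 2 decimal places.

By inclusion–exclusion:
Individual areas: |S1| = 30, |S2| = 56, |S3| = 44.
|S1∩S2| = 0 (no overlap).
|S1∩S3|: x∈[-1,9], y∈[12,13] → 10·1 = 10.
|S2∩S3| = 0 (no overlap).
|S1∩S2∩S3| = 0.
|S1 ∪ S2 ∪ S3| = 130 − 10 + 0 = 120.00.

120.00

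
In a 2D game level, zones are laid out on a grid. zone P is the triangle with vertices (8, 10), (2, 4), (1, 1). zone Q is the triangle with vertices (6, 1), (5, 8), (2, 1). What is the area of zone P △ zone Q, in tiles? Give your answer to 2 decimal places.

|zone P| = 6, |zone Q| = 14, |zone P∩zone Q| = 1.4167.
|zone P △ zone Q| = |zone P| + |zone Q| − 2·|zone P∩zone Q| = 6 + 14 − 2.8335 = 17.17.

17.17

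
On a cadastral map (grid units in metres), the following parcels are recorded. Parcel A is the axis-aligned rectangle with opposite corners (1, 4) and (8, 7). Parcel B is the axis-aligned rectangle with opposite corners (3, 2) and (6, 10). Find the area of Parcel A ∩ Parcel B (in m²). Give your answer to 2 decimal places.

|Parcel A∩Parcel B|: x∈[3,6], y∈[4,7] → 3·3 = 9.

9.00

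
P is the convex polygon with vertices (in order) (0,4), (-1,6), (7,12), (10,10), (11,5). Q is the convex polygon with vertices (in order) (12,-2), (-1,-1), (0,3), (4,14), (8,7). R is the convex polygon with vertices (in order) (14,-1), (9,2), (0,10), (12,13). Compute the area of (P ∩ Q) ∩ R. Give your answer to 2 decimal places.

22.43

The region (P ∩ Q) ∩ R is the polygon with vertices (8,7), (8.971,4.816), (6.124,4.557), (1.983,8.237), (5.7,11.025).
By the shoelace formula its area is 22.43.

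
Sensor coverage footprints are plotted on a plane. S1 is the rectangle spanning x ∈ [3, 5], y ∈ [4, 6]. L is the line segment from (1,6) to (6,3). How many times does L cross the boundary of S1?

2

The segment meets the boundary at (4.333,4), (3,4.8).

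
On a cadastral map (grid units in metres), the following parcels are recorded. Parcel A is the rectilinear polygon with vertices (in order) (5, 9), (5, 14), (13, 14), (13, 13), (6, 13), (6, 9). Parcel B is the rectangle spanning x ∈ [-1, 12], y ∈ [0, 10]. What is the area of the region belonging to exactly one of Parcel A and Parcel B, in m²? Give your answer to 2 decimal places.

140.00

|Parcel A| = 12, |Parcel B| = 130, |Parcel A∩Parcel B| = 1.
|Parcel A △ Parcel B| = |Parcel A| + |Parcel B| − 2·|Parcel A∩Parcel B| = 12 + 130 − 2 = 140.00.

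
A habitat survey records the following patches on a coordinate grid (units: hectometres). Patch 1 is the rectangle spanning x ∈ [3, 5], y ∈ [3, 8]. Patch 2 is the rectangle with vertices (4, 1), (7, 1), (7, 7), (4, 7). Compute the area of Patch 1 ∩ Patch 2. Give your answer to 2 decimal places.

4.00

|Patch 1∩Patch 2|: x∈[4,5], y∈[3,7] → 1·4 = 4.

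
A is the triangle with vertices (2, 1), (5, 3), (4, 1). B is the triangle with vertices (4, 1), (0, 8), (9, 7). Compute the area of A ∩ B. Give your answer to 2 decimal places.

1.03

The intersection is the polygon with vertices (5,3), (4,1), (3.448,1.966).
By the shoelace formula its area is 1.03.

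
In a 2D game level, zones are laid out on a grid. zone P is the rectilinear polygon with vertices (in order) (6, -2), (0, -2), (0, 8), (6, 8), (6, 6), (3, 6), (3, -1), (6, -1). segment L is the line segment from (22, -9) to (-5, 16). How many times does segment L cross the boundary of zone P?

The segment meets the boundary at (3.64,8), (5.8,6).

2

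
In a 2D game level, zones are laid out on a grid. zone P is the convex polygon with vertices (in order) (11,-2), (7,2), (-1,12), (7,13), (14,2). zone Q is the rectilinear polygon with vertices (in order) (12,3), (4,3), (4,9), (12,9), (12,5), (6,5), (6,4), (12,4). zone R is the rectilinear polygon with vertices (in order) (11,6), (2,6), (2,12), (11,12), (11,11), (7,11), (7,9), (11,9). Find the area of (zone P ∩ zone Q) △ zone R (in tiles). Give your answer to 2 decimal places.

41.57

|zone P ∩ zone Q| = 34.2412.
|(zone P ∩ zone Q) ∩ zone R| = 19.3377.
|(zone P ∩ zone Q) △ zone R| = 34.2412 + 46 − 38.6753 = 41.57.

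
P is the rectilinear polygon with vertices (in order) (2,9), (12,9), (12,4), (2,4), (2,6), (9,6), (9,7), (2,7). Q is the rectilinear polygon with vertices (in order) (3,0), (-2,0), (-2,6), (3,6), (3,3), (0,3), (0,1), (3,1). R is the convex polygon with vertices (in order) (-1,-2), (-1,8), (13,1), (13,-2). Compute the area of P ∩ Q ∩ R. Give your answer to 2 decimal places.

The intersection is the polygon with vertices (2,6), (3,6), (3,4), (2,4).
By the shoelace formula its area is 2.00.

2.00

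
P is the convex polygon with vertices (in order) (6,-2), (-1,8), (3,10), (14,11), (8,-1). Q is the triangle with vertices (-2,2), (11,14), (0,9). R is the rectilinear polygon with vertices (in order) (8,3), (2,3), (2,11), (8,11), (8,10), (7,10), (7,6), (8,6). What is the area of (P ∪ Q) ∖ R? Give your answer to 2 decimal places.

|P ∪ Q| = 119.0818.
|(P ∪ Q) ∩ R| = 42.1792.
|(P ∪ Q) ∖ R| = 119.0818 − 42.1792 = 76.90.

76.90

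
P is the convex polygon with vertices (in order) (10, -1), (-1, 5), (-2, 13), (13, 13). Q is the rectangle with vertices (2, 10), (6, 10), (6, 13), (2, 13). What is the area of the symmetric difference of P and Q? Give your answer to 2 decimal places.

|P| = 146, |Q| = 12, |P∩Q| = 12.
|P △ Q| = |P| + |Q| − 2·|P∩Q| = 146 + 12 − 24 = 134.00.

134.00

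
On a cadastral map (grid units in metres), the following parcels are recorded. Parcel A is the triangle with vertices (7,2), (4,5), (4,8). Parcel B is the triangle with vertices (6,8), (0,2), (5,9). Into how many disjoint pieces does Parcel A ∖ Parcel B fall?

Parcel A ∖ Parcel B splits into 2 disjoint pieces (area 3.8333, area 0.0235).

2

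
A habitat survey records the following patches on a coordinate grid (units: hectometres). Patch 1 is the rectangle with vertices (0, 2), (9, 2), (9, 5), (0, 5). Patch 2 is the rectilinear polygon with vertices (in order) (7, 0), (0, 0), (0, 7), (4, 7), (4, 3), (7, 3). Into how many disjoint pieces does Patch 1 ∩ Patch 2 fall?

1

Patch 1 ∩ Patch 2 is a single connected region.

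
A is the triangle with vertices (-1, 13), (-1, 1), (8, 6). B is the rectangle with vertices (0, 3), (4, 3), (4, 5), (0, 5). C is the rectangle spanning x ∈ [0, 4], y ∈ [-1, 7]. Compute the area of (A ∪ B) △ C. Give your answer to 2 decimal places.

50.79

|A ∪ B| = 54.5444.
|(A ∪ B) ∩ C| = 17.8778.
|(A ∪ B) △ C| = 54.5444 + 32 − 35.7556 = 50.79.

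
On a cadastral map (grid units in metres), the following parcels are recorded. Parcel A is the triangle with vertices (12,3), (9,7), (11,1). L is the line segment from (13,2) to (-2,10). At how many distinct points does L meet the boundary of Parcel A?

2

The segment meets the boundary at (10.162,3.514), (11.816,2.632).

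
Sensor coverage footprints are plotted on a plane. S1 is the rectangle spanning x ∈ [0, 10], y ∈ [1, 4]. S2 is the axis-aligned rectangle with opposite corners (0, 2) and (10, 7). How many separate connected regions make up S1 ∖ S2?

S1 ∖ S2 is a single connected region.

1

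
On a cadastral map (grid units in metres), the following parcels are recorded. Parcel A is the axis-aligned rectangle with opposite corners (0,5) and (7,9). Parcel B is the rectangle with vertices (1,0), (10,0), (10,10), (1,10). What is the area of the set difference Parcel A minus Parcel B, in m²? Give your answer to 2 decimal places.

4.00

|Parcel A∩Parcel B|: x∈[1,7], y∈[5,9] → 6·4 = 24.
|Parcel A| = 28.
|Parcel A ∖ Parcel B| = |Parcel A| − |Parcel A∩Parcel B| = 28 − 24 = 4.00.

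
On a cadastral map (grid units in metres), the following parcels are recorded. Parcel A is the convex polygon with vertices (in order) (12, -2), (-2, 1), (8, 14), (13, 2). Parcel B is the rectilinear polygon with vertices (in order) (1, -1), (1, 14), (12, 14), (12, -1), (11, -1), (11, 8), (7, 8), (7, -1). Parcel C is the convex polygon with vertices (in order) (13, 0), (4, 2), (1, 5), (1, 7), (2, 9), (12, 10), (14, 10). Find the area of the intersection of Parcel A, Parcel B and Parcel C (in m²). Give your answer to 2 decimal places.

43.48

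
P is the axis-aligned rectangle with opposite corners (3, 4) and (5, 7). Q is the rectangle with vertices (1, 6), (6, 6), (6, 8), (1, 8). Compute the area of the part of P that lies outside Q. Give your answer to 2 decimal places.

4.00

|P∩Q|: x∈[3,5], y∈[6,7] → 2·1 = 2.
|P| = 6.
|P ∖ Q| = |P| − |P∩Q| = 6 − 2 = 4.00.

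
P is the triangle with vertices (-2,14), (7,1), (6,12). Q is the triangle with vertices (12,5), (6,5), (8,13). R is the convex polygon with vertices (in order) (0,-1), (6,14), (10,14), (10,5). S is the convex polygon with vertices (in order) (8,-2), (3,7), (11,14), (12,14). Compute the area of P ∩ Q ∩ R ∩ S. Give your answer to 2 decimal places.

0.59

The intersection is the polygon with vertices (6.467,6.867), (6.636,5), (6,5).
By the shoelace formula its area is 0.59.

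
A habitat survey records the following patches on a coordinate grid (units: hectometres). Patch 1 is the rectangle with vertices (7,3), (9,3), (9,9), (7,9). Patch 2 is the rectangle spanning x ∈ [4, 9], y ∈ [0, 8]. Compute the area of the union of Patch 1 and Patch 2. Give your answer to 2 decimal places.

42.00

By inclusion–exclusion:
Individual areas: |Patch 1| = 12, |Patch 2| = 40.
|Patch 1∩Patch 2|: x∈[7,9], y∈[3,8] → 2·5 = 10.
|Patch 1 ∪ Patch 2| = 52 − 10 = 42.00.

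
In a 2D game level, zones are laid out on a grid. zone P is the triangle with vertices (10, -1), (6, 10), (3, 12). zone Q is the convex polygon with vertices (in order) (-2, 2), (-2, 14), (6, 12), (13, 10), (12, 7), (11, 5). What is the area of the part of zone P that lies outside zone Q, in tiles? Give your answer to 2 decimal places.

2.39

|zone P| = 12.5, |zone P∩zone Q| = 10.1125.
|zone P ∖ zone Q| = |zone P| − |zone P∩zone Q| = 12.5 − 10.1125 = 2.39.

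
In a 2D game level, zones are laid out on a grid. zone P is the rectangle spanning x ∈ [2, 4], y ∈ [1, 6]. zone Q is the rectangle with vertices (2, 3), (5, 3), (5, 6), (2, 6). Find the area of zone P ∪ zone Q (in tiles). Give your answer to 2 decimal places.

13.00

By inclusion–exclusion:
Individual areas: |zone P| = 10, |zone Q| = 9.
|zone P∩zone Q|: x∈[2,4], y∈[3,6] → 2·3 = 6.
|zone P ∪ zone Q| = 19 − 6 = 13.00.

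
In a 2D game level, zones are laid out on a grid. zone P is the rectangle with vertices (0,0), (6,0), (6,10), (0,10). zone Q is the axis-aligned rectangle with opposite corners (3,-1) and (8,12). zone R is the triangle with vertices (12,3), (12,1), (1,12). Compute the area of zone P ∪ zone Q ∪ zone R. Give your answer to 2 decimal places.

By inclusion–exclusion:
Individual areas: |zone P| = 60, |zone Q| = 65, |zone R| = 11.
|zone P∩zone Q|: x∈[3,6], y∈[0,10] → 3·10 = 30.
|zone P∩zone R| = 1.8283.
|zone Q∩zone R| = 4.0909.
|zone P∩zone Q∩zone R| = 1.8283.
|zone P ∪ zone Q ∪ zone R| = 136 − 35.9192 + 1.8283 = 101.91.

101.91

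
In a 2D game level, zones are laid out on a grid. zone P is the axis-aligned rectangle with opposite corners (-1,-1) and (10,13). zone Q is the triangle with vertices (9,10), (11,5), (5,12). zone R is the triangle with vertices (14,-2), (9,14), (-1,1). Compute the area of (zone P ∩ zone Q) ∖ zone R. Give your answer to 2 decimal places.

|zone P ∩ zone Q| = 7.3333.
|(zone P ∩ zone Q) ∩ zone R| = 6.5646.
|(zone P ∩ zone Q) ∖ zone R| = 7.3333 − 6.5646 = 0.77.

0.77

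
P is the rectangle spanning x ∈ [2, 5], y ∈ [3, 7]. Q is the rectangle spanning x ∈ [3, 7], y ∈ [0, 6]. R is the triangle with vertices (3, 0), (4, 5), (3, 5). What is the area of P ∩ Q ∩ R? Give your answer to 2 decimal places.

The intersection is the polygon with vertices (3,3), (3,5), (4,5), (3.6,3).
By the shoelace formula its area is 1.60.

1.60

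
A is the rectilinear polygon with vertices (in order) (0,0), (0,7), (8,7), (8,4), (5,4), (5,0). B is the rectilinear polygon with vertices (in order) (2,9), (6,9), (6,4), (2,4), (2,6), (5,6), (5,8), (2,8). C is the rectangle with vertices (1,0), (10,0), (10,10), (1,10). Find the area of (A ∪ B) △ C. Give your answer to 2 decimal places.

55.00

|A ∪ B| = 49.
|(A ∪ B) ∩ C| = 42.
|(A ∪ B) △ C| = 49 + 90 − 84 = 55.00.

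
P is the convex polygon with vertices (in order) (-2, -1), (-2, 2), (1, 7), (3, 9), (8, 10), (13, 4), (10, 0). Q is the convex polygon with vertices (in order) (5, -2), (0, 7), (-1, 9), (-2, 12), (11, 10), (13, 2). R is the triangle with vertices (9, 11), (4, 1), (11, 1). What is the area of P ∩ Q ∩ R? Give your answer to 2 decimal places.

The intersection is the polygon with vertices (9.579,8.105), (10.947,1.263), (10.75,1), (4,1), (8.312,9.625).
By the shoelace formula its area is 33.57.

33.57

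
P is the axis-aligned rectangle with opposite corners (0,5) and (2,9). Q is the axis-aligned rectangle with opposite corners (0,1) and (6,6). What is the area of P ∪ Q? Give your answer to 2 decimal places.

36.00

By inclusion–exclusion:
Individual areas: |P| = 8, |Q| = 30.
|P∩Q|: x∈[0,2], y∈[5,6] → 2·1 = 2.
|P ∪ Q| = 38 − 2 = 36.00.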